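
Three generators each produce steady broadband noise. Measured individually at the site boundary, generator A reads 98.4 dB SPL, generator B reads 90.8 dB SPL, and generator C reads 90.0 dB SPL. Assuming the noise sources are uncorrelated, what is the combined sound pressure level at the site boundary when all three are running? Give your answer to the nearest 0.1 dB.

Incoherent sources sum as intensities:
L_total = 10·log₁₀(10^(98.4/10) + 10^(90.8/10) + 10^(90.0/10)) = 10·log₁₀(9121000000) = 99.6 dB SPL.

99.6 dB SPL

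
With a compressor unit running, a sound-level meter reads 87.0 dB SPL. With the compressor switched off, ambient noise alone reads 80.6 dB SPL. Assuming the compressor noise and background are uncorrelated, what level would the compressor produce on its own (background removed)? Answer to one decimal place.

Subtract intensities: L_src = 10·log₁₀(10^(L_total/10) − 10^(L_bg/10)).
L_src = 10·log₁₀(10^(87.0/10) − 10^(80.6/10)) = 10·log₁₀(386400000) = 85.9 dB SPL.

85.9 dB SPL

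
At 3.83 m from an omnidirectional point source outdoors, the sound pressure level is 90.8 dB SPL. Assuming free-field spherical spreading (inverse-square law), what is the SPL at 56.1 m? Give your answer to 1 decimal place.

For a point source in a free field, ΔL = −20·log₁₀(d₂/d₁).
ΔL = −20·log₁₀(56.1/3.83) = -23.32 dB, so L₂ = 90.8 + (-23.32) = 67.5 dB SPL.

67.5 dB SPL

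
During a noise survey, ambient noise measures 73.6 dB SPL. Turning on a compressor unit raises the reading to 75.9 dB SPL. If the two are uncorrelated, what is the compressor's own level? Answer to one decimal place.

Background correction is a power subtraction:
L_src = 10·log₁₀(10^(75.9/10) − 10^(73.6/10)) = 10·log₁₀(16000000) = 72.0 dB SPL.

72.0 dB SPL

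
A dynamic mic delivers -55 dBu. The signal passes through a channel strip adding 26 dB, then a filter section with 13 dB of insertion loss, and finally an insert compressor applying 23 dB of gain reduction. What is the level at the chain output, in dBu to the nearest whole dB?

Cascaded gains and losses add directly in dB.
-55 + 26 − 13 − 23 = -65 dBu.

-65 dBu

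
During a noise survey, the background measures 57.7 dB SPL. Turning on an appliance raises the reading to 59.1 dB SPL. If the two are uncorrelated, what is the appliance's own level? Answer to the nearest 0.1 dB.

Subtract intensities: L_src = 10·log₁₀(10^(L_total/10) − 10^(L_bg/10)).
L_src = 10·log₁₀(10^(59.1/10) − 10^(57.7/10)) = 10·log₁₀(224000) = 53.5 dB SPL.

53.5 dB SPL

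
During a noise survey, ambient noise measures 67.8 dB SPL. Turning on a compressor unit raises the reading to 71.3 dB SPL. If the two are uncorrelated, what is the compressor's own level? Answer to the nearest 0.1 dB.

68.7 dB SPL

Subtract intensities: L_src = 10·log₁₀(10^(L_total/10) − 10^(L_bg/10)).
L_src = 10·log₁₀(10^(71.3/10) − 10^(67.8/10)) = 10·log₁₀(7464000) = 68.7 dB SPL.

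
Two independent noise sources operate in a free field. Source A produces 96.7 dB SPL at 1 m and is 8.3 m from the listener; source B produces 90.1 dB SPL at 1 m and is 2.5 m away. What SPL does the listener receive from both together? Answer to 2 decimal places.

At the listener: L_A = 96.7 − 20·log₁₀(8.3) = 78.318 dB; L_B = 90.1 − 20·log₁₀(2.5) = 82.141 dB.
Combined: 10·log₁₀(10^(78.318/10)+10^(82.141/10)) = 83.65 dB SPL.

83.65 dB SPL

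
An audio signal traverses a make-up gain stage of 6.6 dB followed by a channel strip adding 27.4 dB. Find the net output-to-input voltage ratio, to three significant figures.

Net gain = 6.6 + 27.4 = 34.0 dB.
Voltage ratio = 10^(34.0/20) = 50.1.

50.1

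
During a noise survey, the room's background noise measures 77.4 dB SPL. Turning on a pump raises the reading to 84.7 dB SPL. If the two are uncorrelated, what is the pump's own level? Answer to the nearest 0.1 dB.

83.8 dB SPL

Remove the background by subtracting linear intensities:
L_src = 10·log₁₀(10^(84.7/10) − 10^(77.4/10)) = 10·log₁₀(240200000) = 83.8 dB SPL.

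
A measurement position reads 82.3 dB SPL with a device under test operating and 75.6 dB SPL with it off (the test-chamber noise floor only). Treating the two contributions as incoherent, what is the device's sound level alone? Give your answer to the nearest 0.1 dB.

Subtract intensities: L_src = 10·log₁₀(10^(L_total/10) − 10^(L_bg/10)).
L_src = 10·log₁₀(10^(82.3/10) − 10^(75.6/10)) = 10·log₁₀(133500000) = 81.3 dB SPL.

81.3 dB SPL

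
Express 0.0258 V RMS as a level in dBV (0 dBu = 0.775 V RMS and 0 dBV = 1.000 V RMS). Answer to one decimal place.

dBV = 20·log₁₀(V / 1.000 V).
20·log₁₀(0.0258/1.000) = -31.8 dBV.

-31.8 dBV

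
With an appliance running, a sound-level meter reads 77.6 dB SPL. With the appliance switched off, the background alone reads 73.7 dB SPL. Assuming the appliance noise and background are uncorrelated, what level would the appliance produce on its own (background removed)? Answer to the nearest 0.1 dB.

Subtract intensities: L_src = 10·log₁₀(10^(L_total/10) − 10^(L_bg/10)).
L_src = 10·log₁₀(10^(77.6/10) − 10^(73.7/10)) = 10·log₁₀(34100000) = 75.3 dB SPL.

75.3 dB SPL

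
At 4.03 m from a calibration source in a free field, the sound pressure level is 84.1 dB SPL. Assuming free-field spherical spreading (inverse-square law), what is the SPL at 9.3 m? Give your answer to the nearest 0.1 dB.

For a point source in a free field, ΔL = −20·log₁₀(d₂/d₁).
ΔL = −20·log₁₀(9.3/4.03) = -7.26 dB, so L₂ = 84.1 + (-7.26) = 76.8 dB SPL.

76.8 dB SPL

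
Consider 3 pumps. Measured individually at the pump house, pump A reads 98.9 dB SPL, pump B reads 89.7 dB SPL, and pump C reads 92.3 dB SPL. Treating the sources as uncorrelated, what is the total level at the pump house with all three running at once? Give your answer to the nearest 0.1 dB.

Add the sources as powers (linear), then convert back to dB:
L_total = 10·log₁₀(10^(98.9/10) + 10^(89.7/10) + 10^(92.3/10)) = 10·log₁₀(10394000000) = 100.2 dB SPL.

100.2 dB SPL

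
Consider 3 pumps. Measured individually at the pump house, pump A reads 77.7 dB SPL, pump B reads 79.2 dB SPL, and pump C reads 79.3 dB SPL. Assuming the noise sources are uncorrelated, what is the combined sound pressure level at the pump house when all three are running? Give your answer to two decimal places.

83.56 dB SPL

Incoherent sources sum as intensities:
L_total = 10·log₁₀(10^(77.7/10) + 10^(79.2/10) + 10^(79.3/10)) = 10·log₁₀(227200000) = 83.56 dB SPL.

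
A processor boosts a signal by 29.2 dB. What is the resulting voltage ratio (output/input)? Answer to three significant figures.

Voltage ratio = 10^(dB/20).
10^(29.2/20) = 10^(1.460) = 28.8.

28.8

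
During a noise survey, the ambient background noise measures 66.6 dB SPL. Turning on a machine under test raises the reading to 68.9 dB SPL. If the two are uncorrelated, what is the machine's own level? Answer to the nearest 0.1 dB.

65.0 dB SPL

Background correction is a power subtraction:
L_src = 10·log₁₀(10^(68.9/10) − 10^(66.6/10)) = 10·log₁₀(3192000) = 65.0 dB SPL.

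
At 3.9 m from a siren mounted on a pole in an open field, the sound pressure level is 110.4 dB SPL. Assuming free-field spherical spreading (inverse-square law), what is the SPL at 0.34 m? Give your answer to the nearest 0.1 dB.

131.6 dB SPL

For a point source in a free field, ΔL = −20·log₁₀(d₂/d₁).
ΔL = −20·log₁₀(0.34/3.9) = 21.19 dB, so L₂ = 110.4 + (21.19) = 131.6 dB SPL.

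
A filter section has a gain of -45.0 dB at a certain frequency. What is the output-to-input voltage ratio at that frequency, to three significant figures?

Voltage ratio = 10^(dB/20).
10^(-45.0/20) = 10^(-2.250) = 0.00562.

0.00562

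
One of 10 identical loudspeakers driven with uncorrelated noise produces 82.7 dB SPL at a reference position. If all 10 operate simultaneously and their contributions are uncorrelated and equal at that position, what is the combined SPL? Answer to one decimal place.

92.7 dB SPL

10 equal incoherent sources raise the level by 10·log₁₀(10) = 10.00 dB.
L_total = 82.7 + 10.00 = 92.7 dB SPL.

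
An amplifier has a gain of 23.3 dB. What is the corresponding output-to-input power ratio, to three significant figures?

214

Power ratio = 10^(dB/10).
10^(23.3/10) = 10^(2.330) = 214.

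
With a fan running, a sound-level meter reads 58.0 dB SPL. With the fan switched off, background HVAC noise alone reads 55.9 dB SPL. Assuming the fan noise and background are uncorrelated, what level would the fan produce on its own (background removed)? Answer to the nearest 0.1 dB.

Remove the background by subtracting linear intensities:
L_src = 10·log₁₀(10^(58.0/10) − 10^(55.9/10)) = 10·log₁₀(241900) = 53.8 dB SPL.

53.8 dB SPL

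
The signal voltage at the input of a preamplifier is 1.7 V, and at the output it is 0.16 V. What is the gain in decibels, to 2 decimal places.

Voltage ratio → dB uses the 20·log₁₀ form:
20·log₁₀(0.16/1.7) = 20·log₁₀(0.09412) = -20.53 dB.

-20.53 dB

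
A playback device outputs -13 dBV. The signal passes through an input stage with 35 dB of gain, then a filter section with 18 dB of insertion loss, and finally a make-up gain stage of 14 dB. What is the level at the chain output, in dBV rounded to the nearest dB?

+18 dBV

In dB, series stages simply add:
-13 + 35 − 18 + 14 = +18 dBV.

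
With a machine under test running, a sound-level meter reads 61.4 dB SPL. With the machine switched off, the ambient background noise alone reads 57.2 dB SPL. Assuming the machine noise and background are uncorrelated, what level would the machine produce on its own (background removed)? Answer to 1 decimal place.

59.3 dB SPL

Background correction is a power subtraction:
L_src = 10·log₁₀(10^(61.4/10) − 10^(57.2/10)) = 10·log₁₀(855600) = 59.3 dB SPL.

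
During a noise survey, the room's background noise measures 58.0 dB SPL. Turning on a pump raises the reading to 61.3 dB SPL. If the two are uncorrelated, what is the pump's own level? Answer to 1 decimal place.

Background correction is a power subtraction:
L_src = 10·log₁₀(10^(61.3/10) − 10^(58.0/10)) = 10·log₁₀(718000) = 58.6 dB SPL.

58.6 dB SPL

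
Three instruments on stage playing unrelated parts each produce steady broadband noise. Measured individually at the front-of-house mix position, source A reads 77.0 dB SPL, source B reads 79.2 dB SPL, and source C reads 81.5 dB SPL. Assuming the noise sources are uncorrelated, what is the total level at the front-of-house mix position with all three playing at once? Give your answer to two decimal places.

Uncorrelated sources add in intensity (power), not in dB.
L_total = 10·log₁₀(10^(77.0/10) + 10^(79.2/10) + 10^(81.5/10)) = 10·log₁₀(274500000) = 84.39 dB SPL.

84.39 dB SPL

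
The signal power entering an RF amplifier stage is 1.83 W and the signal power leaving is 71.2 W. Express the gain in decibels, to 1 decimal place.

Power ratio → dB uses the 10·log₁₀ form:
10·log₁₀(71.2/1.83) = 10·log₁₀(38.91) = 15.9 dB.

15.9 dB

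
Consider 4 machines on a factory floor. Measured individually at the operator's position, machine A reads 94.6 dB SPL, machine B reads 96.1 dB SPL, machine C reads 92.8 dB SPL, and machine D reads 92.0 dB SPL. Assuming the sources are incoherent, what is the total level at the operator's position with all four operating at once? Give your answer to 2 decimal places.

Incoherent sources sum as intensities:
L_total = 10·log₁₀(10^(94.6/10) + 10^(96.1/10) + 10^(92.8/10) + 10^(92.0/10)) = 10·log₁₀(10448000000) = 100.19 dB SPL.

100.19 dB SPL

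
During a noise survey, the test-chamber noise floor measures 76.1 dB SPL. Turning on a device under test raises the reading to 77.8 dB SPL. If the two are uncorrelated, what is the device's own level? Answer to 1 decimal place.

Subtract intensities: L_src = 10·log₁₀(10^(L_total/10) − 10^(L_bg/10)).
L_src = 10·log₁₀(10^(77.8/10) − 10^(76.1/10)) = 10·log₁₀(19520000) = 72.9 dB SPL.

72.9 dB SPL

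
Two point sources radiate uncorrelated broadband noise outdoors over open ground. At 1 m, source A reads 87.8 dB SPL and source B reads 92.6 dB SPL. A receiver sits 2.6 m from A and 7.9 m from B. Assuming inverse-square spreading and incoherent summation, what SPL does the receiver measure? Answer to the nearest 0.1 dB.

At the listener: L_A = 87.8 − 20·log₁₀(2.6) = 79.50 dB; L_B = 92.6 − 20·log₁₀(7.9) = 74.65 dB.
Combined: 10·log₁₀(10^(79.50/10)+10^(74.65/10)) = 80.7 dB SPL.

80.7 dB SPL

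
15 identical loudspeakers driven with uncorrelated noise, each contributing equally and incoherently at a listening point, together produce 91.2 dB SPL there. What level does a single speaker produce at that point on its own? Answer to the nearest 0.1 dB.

15 equal incoherent sources add 10·log₁₀(15) = 11.76 dB over one source.
L_one = 91.2 − 11.76 = 79.4 dB SPL.

79.4 dB SPL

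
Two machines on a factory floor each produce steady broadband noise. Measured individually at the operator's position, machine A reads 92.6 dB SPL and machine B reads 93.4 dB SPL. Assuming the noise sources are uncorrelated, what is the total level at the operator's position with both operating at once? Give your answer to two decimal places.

Uncorrelated sources add in intensity (power), not in dB.
L_total = 10·log₁₀(10^(92.6/10) + 10^(93.4/10)) = 10·log₁₀(4007000000) = 96.03 dB SPL.

96.03 dB SPL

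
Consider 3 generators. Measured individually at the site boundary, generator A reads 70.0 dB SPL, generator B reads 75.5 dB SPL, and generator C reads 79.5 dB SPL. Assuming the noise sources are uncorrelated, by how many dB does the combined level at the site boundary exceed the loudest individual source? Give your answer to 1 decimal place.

Uncorrelated sources add in intensity (power), not in dB.
L_total = 10·log₁₀(10^(70.0/10) + 10^(75.5/10) + 10^(79.5/10)) = 81.29 dB SPL.
Excess over the loudest (79.5 dB): 81.29 − 79.5 = 1.8 dB.

1.8 dB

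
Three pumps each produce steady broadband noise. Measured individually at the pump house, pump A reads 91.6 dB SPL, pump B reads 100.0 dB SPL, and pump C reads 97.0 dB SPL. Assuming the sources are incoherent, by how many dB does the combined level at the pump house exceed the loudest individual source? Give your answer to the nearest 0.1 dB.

Add the sources as powers (linear), then convert back to dB:
L_total = 10·log₁₀(10^(91.6/10) + 10^(100.0/10) + 10^(97.0/10)) = 102.16 dB SPL.
Excess over the loudest (100.0 dB): 102.16 − 100.0 = 2.2 dB.

2.2 dB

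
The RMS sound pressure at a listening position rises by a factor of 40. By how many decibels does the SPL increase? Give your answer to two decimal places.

SPL change from a pressure ratio uses the 20·log₁₀ form:
20·log₁₀(40) = 32.04 dB.

32.04 dB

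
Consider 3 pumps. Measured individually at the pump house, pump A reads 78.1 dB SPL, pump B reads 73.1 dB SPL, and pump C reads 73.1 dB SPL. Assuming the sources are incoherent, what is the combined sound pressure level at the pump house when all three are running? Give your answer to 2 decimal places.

80.23 dB SPL

Add the sources as powers (linear), then convert back to dB:
L_total = 10·log₁₀(10^(78.1/10) + 10^(73.1/10) + 10^(73.1/10)) = 10·log₁₀(105400000) = 80.23 dB SPL.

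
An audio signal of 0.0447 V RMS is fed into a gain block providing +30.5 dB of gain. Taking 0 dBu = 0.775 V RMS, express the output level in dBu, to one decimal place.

+5.7 dBu

Input level: 20·log₁₀(0.0447/0.775) = -24.78 dBu.
Output: -24.78 + 30.5 = +5.7 dBu.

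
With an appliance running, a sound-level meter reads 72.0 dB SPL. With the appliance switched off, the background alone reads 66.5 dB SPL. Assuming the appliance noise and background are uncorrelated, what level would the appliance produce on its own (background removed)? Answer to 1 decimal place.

Background correction is a power subtraction:
L_src = 10·log₁₀(10^(72.0/10) − 10^(66.5/10)) = 10·log₁₀(11380000) = 70.6 dB SPL.

70.6 dB SPL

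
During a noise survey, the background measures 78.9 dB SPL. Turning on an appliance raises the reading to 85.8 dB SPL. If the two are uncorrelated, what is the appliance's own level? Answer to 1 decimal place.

Remove the background by subtracting linear intensities:
L_src = 10·log₁₀(10^(85.8/10) − 10^(78.9/10)) = 10·log₁₀(302600000) = 84.8 dB SPL.

84.8 dB SPL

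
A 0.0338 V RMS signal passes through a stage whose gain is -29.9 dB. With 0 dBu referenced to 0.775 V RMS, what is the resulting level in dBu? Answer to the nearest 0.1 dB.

Input level: 20·log₁₀(0.0338/0.775) = -27.21 dBu.
Output: -27.21 − 29.9 = -57.1 dBu.

-57.1 dBu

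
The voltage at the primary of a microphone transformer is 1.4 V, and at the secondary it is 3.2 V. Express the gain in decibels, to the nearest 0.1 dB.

7.2 dB

For a voltage ratio, dB = 20·log₁₀(V₂/V₁).
20·log₁₀(3.2/1.4) = 20·log₁₀(2.286) = 7.2 dB.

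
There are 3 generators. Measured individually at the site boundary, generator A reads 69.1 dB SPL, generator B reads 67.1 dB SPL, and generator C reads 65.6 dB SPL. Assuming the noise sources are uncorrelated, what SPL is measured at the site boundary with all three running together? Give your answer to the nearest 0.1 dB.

72.3 dB SPL

Uncorrelated sources add in intensity (power), not in dB.
L_total = 10·log₁₀(10^(69.1/10) + 10^(67.1/10) + 10^(65.6/10)) = 10·log₁₀(16890000) = 72.3 dB SPL.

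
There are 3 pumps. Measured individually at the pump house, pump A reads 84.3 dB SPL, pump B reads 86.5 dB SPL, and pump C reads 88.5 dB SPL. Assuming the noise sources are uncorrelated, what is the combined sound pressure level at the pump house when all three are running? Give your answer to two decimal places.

91.53 dB SPL

Incoherent sources sum as intensities:
L_total = 10·log₁₀(10^(84.3/10) + 10^(86.5/10) + 10^(88.5/10)) = 10·log₁₀(1424000000) = 91.53 dB SPL.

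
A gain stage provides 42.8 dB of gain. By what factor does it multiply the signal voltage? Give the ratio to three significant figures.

138

Voltage ratio = 10^(dB/20).
10^(42.8/20) = 10^(2.140) = 138.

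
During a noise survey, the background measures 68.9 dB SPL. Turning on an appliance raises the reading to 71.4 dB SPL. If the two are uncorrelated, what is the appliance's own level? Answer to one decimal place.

Subtract intensities: L_src = 10·log₁₀(10^(L_total/10) − 10^(L_bg/10)).
L_src = 10·log₁₀(10^(71.4/10) − 10^(68.9/10)) = 10·log₁₀(6041000) = 67.8 dB SPL.

67.8 dB SPL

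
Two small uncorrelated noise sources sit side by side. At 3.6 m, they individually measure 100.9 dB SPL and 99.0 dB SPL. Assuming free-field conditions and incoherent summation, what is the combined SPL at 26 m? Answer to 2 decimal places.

Combined at 3.6 m: 10·log₁₀(10^(100.9/10)+10^(99.0/10)) = 103.063 dB SPL.
Then apply −20·log₁₀(26/3.6) = -17.173 dB → 85.89 dB SPL.

85.89 dB SPL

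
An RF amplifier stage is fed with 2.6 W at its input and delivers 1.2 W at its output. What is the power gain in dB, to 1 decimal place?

-3.4 dB

Power ratio → dB uses the 10·log₁₀ form:
10·log₁₀(1.2/2.6) = 10·log₁₀(0.4615) = -3.4 dB.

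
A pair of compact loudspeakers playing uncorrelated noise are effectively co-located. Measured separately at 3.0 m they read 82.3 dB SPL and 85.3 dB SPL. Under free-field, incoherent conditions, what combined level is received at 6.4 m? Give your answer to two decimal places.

Combined at 3.0 m: 10·log₁₀(10^(82.3/10)+10^(85.3/10)) = 87.064 dB SPL.
Then apply −20·log₁₀(6.4/3.0) = -6.581 dB → 80.48 dB SPL.

80.48 dB SPL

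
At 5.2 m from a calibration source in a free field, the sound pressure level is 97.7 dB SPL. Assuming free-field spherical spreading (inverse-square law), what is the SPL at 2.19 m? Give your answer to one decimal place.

105.2 dB SPL

For a point source in a free field, ΔL = −20·log₁₀(d₂/d₁).
ΔL = −20·log₁₀(2.19/5.2) = 7.51 dB, so L₂ = 97.7 + (7.51) = 105.2 dB SPL.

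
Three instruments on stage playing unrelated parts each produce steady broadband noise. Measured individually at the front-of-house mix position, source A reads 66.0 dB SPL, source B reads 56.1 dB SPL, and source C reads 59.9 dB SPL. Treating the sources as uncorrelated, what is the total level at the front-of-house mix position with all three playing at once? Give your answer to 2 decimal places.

Uncorrelated sources add in intensity (power), not in dB.
L_total = 10·log₁₀(10^(66.0/10) + 10^(56.1/10) + 10^(59.9/10)) = 10·log₁₀(5366000) = 67.30 dB SPL.

67.30 dB SPL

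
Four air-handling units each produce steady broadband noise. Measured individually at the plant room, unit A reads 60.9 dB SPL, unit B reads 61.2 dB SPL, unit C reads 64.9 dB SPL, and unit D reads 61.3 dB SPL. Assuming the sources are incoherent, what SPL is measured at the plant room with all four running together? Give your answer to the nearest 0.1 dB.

68.4 dB SPL

Incoherent sources sum as intensities:
L_total = 10·log₁₀(10^(60.9/10) + 10^(61.2/10) + 10^(64.9/10) + 10^(61.3/10)) = 10·log₁₀(6988000) = 68.4 dB SPL.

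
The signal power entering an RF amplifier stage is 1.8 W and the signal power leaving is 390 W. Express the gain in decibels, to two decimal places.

Power is a power quantity, so gain = 10·log₁₀(P_out/P_in).
10·log₁₀(390/1.8) = 10·log₁₀(216.7) = 23.36 dB.

23.36 dB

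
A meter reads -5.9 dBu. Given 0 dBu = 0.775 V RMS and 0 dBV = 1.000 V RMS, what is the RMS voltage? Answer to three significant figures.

V = 0.775 V × 10^(-5.9/20).
= 0.775 × 0.5070 = 0.393 V.

0.393 V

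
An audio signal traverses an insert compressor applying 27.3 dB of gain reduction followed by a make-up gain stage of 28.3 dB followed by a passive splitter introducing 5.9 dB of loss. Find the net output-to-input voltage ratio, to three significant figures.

Net gain = (−27.3) + 28.3 + (−5.9) = -4.9 dB.
Voltage ratio = 10^(-4.9/20) = 0.569.

0.569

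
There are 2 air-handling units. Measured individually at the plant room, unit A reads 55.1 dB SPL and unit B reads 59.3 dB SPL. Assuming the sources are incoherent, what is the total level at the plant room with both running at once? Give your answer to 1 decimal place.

Add the sources as powers (linear), then convert back to dB:
L_total = 10·log₁₀(10^(55.1/10) + 10^(59.3/10)) = 10·log₁₀(1175000) = 60.7 dB SPL.

60.7 dB SPL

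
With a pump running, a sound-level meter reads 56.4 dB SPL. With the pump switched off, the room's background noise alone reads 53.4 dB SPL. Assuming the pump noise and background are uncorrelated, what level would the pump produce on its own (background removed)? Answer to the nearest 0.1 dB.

Background correction is a power subtraction:
L_src = 10·log₁₀(10^(56.4/10) − 10^(53.4/10)) = 10·log₁₀(217700) = 53.4 dB SPL.

53.4 dB SPL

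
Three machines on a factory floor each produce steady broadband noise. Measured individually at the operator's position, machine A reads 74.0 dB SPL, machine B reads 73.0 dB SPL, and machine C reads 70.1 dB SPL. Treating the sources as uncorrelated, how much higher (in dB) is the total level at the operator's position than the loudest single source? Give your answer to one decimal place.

Uncorrelated sources add in intensity (power), not in dB.
L_total = 10·log₁₀(10^(74.0/10) + 10^(73.0/10) + 10^(70.1/10)) = 77.43 dB SPL.
Excess over the loudest (74.0 dB): 77.43 − 74.0 = 3.4 dB.

3.4 dB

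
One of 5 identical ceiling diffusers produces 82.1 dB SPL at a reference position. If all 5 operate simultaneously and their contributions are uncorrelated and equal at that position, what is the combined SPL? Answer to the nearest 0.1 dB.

89.1 dB SPL

5 equal incoherent sources raise the level by 10·log₁₀(5) = 6.99 dB.
L_total = 82.1 + 6.99 = 89.1 dB SPL.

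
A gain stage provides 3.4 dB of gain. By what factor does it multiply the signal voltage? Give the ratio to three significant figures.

1.48

Voltage ratio = 10^(dB/20).
10^(3.4/20) = 10^(0.1700) = 1.48.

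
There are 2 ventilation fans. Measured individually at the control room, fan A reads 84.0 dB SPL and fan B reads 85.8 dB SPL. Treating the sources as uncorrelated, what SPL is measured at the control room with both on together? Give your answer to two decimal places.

88.00 dB SPL

Uncorrelated sources add in intensity (power), not in dB.
L_total = 10·log₁₀(10^(84.0/10) + 10^(85.8/10)) = 10·log₁₀(631400000) = 88.00 dB SPL.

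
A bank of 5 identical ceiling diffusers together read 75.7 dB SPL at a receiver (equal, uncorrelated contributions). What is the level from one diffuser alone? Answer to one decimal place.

68.7 dB SPL

5 equal incoherent sources add 10·log₁₀(5) = 6.99 dB over one source.
L_one = 75.7 − 6.99 = 68.7 dB SPL.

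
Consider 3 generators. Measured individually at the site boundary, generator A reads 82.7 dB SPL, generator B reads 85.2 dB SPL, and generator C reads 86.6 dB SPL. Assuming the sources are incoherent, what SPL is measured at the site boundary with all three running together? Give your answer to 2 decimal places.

89.89 dB SPL

Incoherent sources sum as intensities:
L_total = 10·log₁₀(10^(82.7/10) + 10^(85.2/10) + 10^(86.6/10)) = 10·log₁₀(974400000) = 89.89 dB SPL.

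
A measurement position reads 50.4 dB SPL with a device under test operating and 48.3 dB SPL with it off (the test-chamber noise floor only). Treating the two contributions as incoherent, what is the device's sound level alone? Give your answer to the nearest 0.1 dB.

46.2 dB SPL

Background correction is a power subtraction:
L_src = 10·log₁₀(10^(50.4/10) − 10^(48.3/10)) = 10·log₁₀(42040) = 46.2 dB SPL.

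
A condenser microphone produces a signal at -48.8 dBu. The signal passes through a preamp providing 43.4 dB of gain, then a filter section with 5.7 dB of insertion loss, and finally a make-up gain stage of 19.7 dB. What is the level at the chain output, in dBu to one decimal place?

+8.6 dBu

Cascaded gains and losses add directly in dB.
-48.8 + 43.4 − 5.7 + 19.7 = +8.6 dBu.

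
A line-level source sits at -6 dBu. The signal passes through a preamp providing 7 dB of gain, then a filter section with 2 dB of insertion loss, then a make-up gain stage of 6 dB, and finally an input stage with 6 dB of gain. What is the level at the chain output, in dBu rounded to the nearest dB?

+11 dBu

Cascaded gains and losses add directly in dB.
-6 + 7 − 2 + 6 + 6 = +11 dBu.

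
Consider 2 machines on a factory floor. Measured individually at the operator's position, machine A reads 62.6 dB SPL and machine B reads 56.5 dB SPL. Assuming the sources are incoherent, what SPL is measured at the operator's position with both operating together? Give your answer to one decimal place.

63.6 dB SPL

Add the sources as powers (linear), then convert back to dB:
L_total = 10·log₁₀(10^(62.6/10) + 10^(56.5/10)) = 10·log₁₀(2266000) = 63.6 dB SPL.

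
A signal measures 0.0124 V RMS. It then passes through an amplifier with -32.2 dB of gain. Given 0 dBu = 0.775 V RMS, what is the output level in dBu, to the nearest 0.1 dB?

Input level: 20·log₁₀(0.0124/0.775) = -35.92 dBu.
Output: -35.92 − 32.2 = -68.1 dBu.

-68.1 dBu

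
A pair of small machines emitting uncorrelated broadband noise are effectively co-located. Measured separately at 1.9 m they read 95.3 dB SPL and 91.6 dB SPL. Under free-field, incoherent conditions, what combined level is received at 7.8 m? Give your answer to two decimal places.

Combined at 1.9 m: 10·log₁₀(10^(95.3/10)+10^(91.6/10)) = 96.843 dB SPL.
Then apply −20·log₁₀(7.8/1.9) = -12.267 dB → 84.58 dB SPL.

84.58 dB SPL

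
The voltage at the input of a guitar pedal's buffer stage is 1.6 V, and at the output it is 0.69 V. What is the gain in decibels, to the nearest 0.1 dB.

-7.3 dB

For a voltage ratio, dB = 20·log₁₀(V₂/V₁).
20·log₁₀(0.69/1.6) = 20·log₁₀(0.4312) = -7.3 dB.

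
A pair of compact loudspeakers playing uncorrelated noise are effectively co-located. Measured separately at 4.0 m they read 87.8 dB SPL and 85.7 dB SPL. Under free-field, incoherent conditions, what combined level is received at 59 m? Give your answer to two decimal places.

Combined at 4.0 m: 10·log₁₀(10^(87.8/10)+10^(85.7/10)) = 89.886 dB SPL.
Then apply −20·log₁₀(59/4.0) = -23.376 dB → 66.51 dB SPL.

66.51 dB SPL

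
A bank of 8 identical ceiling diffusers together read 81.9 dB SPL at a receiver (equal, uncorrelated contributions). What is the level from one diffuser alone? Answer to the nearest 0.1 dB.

8 equal incoherent sources add 10·log₁₀(8) = 9.03 dB over one source.
L_one = 81.9 − 9.03 = 72.9 dB SPL.

72.9 dB SPL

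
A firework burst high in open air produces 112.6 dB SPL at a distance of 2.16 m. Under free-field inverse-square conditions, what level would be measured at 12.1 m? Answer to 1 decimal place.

97.6 dB SPL

For a point source in a free field, ΔL = −20·log₁₀(d₂/d₁).
ΔL = −20·log₁₀(12.1/2.16) = -14.97 dB, so L₂ = 112.6 + (-14.97) = 97.6 dB SPL.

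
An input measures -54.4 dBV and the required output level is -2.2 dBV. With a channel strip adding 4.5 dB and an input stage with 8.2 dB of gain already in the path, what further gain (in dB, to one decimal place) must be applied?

39.5 dB

The required make-up gain is the shortfall in the dB sum.
G = -2.2 − (-54.4) − 4.5 − 8.2 = 39.5 dB.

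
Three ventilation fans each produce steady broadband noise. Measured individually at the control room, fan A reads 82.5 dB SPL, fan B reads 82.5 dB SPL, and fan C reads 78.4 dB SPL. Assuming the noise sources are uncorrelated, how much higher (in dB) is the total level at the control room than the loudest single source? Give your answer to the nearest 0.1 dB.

3.8 dB

Incoherent sources sum as intensities:
L_total = 10·log₁₀(10^(82.5/10) + 10^(82.5/10) + 10^(78.4/10)) = 86.28 dB SPL.
Excess over the loudest (82.5 dB): 86.28 − 82.5 = 3.8 dB.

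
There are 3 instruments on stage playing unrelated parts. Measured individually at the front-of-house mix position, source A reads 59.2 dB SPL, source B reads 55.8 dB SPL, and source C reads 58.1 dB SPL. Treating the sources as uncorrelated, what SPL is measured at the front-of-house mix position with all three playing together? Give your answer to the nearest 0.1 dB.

Incoherent sources sum as intensities:
L_total = 10·log₁₀(10^(59.2/10) + 10^(55.8/10) + 10^(58.1/10)) = 10·log₁₀(1858000) = 62.7 dB SPL.

62.7 dB SPL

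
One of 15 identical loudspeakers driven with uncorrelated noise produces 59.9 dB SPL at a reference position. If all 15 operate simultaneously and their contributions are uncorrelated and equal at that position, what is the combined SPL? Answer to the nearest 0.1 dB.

71.7 dB SPL

15 equal incoherent sources raise the level by 10·log₁₀(15) = 11.76 dB.
L_total = 59.9 + 11.76 = 71.7 dB SPL.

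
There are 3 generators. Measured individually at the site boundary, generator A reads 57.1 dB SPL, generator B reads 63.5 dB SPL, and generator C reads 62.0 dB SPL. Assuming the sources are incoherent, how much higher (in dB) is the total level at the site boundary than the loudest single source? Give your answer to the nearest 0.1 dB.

Add the sources as powers (linear), then convert back to dB:
L_total = 10·log₁₀(10^(57.1/10) + 10^(63.5/10) + 10^(62.0/10)) = 66.37 dB SPL.
Excess over the loudest (63.5 dB): 66.37 − 63.5 = 2.9 dB.

2.9 dB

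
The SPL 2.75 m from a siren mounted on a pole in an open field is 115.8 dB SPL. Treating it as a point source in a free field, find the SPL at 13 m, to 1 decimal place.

Inverse-square spreading gives ΔL = −20·log₁₀(d₂/d₁).
ΔL = −20·log₁₀(13/2.75) = -13.49 dB, so L₂ = 115.8 + (-13.49) = 102.3 dB SPL.

102.3 dB SPL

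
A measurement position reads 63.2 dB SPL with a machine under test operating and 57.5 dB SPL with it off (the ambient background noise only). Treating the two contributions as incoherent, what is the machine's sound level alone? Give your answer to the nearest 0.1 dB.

61.8 dB SPL

Remove the background by subtracting linear intensities:
L_src = 10·log₁₀(10^(63.2/10) − 10^(57.5/10)) = 10·log₁₀(1527000) = 61.8 dB SPL.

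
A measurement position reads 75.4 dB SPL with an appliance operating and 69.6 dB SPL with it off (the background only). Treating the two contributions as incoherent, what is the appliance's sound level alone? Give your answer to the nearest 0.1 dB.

74.1 dB SPL

Background correction is a power subtraction:
L_src = 10·log₁₀(10^(75.4/10) − 10^(69.6/10)) = 10·log₁₀(25550000) = 74.1 dB SPL.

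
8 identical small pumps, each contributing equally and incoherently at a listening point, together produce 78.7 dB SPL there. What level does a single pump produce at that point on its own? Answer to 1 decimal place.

69.7 dB SPL

8 equal incoherent sources add 10·log₁₀(8) = 9.03 dB over one source.
L_one = 78.7 − 9.03 = 69.7 dB SPL.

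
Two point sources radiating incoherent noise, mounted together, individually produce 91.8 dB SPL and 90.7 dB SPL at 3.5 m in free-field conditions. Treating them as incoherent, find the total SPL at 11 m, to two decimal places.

Combined at 3.5 m: 10·log₁₀(10^(91.8/10)+10^(90.7/10)) = 94.295 dB SPL.
Then apply −20·log₁₀(11/3.5) = -9.946 dB → 84.35 dB SPL.

84.35 dB SPL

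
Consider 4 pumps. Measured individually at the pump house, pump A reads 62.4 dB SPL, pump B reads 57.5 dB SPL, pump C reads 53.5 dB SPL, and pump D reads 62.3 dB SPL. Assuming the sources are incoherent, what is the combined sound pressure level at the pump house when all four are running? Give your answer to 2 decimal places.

Incoherent sources sum as intensities:
L_total = 10·log₁₀(10^(62.4/10) + 10^(57.5/10) + 10^(53.5/10) + 10^(62.3/10)) = 10·log₁₀(4222000) = 66.26 dB SPL.

66.26 dB SPL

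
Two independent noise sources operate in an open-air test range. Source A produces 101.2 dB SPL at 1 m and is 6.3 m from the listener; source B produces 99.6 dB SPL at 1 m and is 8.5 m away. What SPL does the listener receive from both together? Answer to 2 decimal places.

At the listener: L_A = 101.2 − 20·log₁₀(6.3) = 85.213 dB; L_B = 99.6 − 20·log₁₀(8.5) = 81.012 dB.
Combined: 10·log₁₀(10^(85.213/10)+10^(81.012/10)) = 86.61 dB SPL.

86.61 dB SPL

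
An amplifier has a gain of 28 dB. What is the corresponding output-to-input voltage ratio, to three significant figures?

Voltage ratio = 10^(dB/20).
10^(28/20) = 10^(1.400) = 25.1.

25.1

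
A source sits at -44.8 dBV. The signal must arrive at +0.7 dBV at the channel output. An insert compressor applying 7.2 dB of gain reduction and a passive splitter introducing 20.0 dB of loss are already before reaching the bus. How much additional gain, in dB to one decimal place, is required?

The required make-up gain is the shortfall in the dB sum.
G = +0.7 − (-44.8) + 7.2 + 20.0 = 72.7 dB.

72.7 dB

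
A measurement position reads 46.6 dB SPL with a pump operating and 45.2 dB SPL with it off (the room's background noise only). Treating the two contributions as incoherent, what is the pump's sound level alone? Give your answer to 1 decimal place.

41.0 dB SPL

Subtract intensities: L_src = 10·log₁₀(10^(L_total/10) − 10^(L_bg/10)).
L_src = 10·log₁₀(10^(46.6/10) − 10^(45.2/10)) = 10·log₁₀(12600) = 41.0 dB SPL.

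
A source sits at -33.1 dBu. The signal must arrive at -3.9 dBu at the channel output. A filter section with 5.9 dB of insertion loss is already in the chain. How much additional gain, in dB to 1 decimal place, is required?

35.1 dB

The required make-up gain is the shortfall in the dB sum.
G = -3.9 − (-33.1) + 5.9 = 35.1 dB.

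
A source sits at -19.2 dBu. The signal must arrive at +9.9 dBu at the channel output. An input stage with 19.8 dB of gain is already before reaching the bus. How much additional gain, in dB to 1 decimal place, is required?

The required make-up gain is the shortfall in the dB sum.
G = +9.9 − (-19.2) − 19.8 = 9.3 dB.

9.3 dB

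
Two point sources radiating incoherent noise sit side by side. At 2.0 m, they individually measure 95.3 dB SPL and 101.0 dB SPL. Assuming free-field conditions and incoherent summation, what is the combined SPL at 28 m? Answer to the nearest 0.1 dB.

79.1 dB SPL

Combined at 2.0 m: 10·log₁₀(10^(95.3/10)+10^(101.0/10)) = 102.04 dB SPL.
Then apply −20·log₁₀(28/2.0) = -22.92 dB → 79.1 dB SPL.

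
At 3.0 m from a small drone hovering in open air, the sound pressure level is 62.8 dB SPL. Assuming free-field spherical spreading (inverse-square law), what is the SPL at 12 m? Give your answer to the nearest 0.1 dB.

For a point source in a free field, ΔL = −20·log₁₀(d₂/d₁).
ΔL = −20·log₁₀(12/3.0) = -12.04 dB, so L₂ = 62.8 + (-12.04) = 50.8 dB SPL.

50.8 dB SPL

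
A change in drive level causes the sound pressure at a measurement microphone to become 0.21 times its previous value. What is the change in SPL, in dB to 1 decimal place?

SPL change from a pressure ratio uses the 20·log₁₀ form:
20·log₁₀(0.21) = -13.6 dB.

-13.6 dB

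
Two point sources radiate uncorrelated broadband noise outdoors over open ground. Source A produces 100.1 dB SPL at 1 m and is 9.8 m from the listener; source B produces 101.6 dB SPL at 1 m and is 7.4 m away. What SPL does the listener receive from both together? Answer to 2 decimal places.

At the listener: L_A = 100.1 − 20·log₁₀(9.8) = 80.275 dB; L_B = 101.6 − 20·log₁₀(7.4) = 84.215 dB.
Combined: 10·log₁₀(10^(80.275/10)+10^(84.215/10)) = 85.69 dB SPL.

85.69 dB SPL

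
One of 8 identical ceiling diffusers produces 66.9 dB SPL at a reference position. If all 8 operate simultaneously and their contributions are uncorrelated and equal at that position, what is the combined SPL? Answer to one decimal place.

8 equal incoherent sources raise the level by 10·log₁₀(8) = 9.03 dB.
L_total = 66.9 + 9.03 = 75.9 dB SPL.

75.9 dB SPL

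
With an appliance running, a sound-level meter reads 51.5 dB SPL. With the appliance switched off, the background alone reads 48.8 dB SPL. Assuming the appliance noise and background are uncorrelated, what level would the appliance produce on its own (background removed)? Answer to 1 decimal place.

48.2 dB SPL

Subtract intensities: L_src = 10·log₁₀(10^(L_total/10) − 10^(L_bg/10)).
L_src = 10·log₁₀(10^(51.5/10) − 10^(48.8/10)) = 10·log₁₀(65400) = 48.2 dB SPL.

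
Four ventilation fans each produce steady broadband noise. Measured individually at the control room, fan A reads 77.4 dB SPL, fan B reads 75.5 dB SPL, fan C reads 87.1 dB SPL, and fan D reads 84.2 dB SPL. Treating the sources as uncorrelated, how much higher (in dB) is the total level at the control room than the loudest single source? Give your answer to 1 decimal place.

Uncorrelated sources add in intensity (power), not in dB.
L_total = 10·log₁₀(10^(77.4/10) + 10^(75.5/10) + 10^(87.1/10) + 10^(84.2/10)) = 89.38 dB SPL.
Excess over the loudest (87.1 dB): 89.38 − 87.1 = 2.3 dB.

2.3 dB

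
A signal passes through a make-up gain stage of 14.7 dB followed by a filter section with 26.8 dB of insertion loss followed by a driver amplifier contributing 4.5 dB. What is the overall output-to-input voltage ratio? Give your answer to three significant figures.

Net gain = 14.7 + (−26.8) + 4.5 = -7.6 dB.
Voltage ratio = 10^(-7.6/20) = 0.417.

0.417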